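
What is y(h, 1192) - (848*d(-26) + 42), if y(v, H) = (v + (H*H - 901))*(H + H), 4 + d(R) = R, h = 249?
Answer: 3385810806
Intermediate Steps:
d(R) = -4 + R
y(v, H) = 2*H*(-901 + v + H²) (y(v, H) = (v + (H² - 901))*(2*H) = (v + (-901 + H²))*(2*H) = (-901 + v + H²)*(2*H) = 2*H*(-901 + v + H²))
y(h, 1192) - (848*d(-26) + 42) = 2*1192*(-901 + 249 + 1192²) - (848*(-4 - 26) + 42) = 2*1192*(-901 + 249 + 1420864) - (848*(-30) + 42) = 2*1192*1420212 - (-25440 + 42) = 3385785408 - 1*(-25398) = 3385785408 + 25398 = 3385810806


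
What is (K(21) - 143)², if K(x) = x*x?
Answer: 88804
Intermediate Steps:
K(x) = x²
(K(21) - 143)² = (21² - 143)² = (441 - 143)² = 298² = 88804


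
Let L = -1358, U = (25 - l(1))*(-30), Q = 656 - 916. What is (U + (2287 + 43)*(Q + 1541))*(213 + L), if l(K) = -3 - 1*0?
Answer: -3416554050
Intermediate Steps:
Q = -260
l(K) = -3 (l(K) = -3 + 0 = -3)
U = -840 (U = (25 - 1*(-3))*(-30) = (25 + 3)*(-30) = 28*(-30) = -840)
(U + (2287 + 43)*(Q + 1541))*(213 + L) = (-840 + (2287 + 43)*(-260 + 1541))*(213 - 1358) = (-840 + 2330*1281)*(-1145) = (-840 + 2984730)*(-1145) = 2983890*(-1145) = -3416554050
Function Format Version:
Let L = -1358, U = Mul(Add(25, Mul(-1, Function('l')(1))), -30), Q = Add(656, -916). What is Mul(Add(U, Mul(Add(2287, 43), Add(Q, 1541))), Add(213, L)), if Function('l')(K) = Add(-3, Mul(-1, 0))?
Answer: -3416554050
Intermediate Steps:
Q = -260
Function('l')(K) = -3 (Function('l')(K) = Add(-3, 0) = -3)
U = -840 (U = Mul(Add(25, Mul(-1, -3)), -30) = Mul(Add(25, 3), -30) = Mul(28, -30) = -840)
Mul(Add(U, Mul(Add(2287, 43), Add(Q, 1541))), Add(213, L)) = Mul(Add(-840, Mul(Add(2287, 43), Add(-260, 1541))), Add(213, -1358)) = Mul(Add(-840, Mul(2330, 1281)), -1145) = Mul(Add(-840, 2984730), -1145) = Mul(2983890, -1145) = -3416554050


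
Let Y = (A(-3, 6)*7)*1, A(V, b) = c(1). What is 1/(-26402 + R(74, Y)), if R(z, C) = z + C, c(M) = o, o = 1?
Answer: -1/26321 ≈ -3.7992e-5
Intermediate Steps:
c(M) = 1
A(V, b) = 1
Y = 7 (Y = (1*7)*1 = 7*1 = 7)
R(z, C) = C + z
1/(-26402 + R(74, Y)) = 1/(-26402 + (7 + 74)) = 1/(-26402 + 81) = 1/(-26321) = -1/26321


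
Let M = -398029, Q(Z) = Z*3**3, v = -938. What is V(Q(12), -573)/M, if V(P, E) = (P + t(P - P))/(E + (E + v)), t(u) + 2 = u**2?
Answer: 161/414746218 ≈ 3.8819e-7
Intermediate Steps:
t(u) = -2 + u**2
Q(Z) = 27*Z (Q(Z) = Z*27 = 27*Z)
V(P, E) = (-2 + P)/(-938 + 2*E) (V(P, E) = (P + (-2 + (P - P)**2))/(E + (E - 938)) = (P + (-2 + 0**2))/(E + (-938 + E)) = (P + (-2 + 0))/(-938 + 2*E) = (P - 2)/(-938 + 2*E) = (-2 + P)/(-938 + 2*E))
V(Q(12), -573)/M = ((-2 + 27*12)/(2*(-469 - 573)))/(-398029) = ((1/2)*(-2 + 324)/(-1042))*(-1/398029) = ((1/2)*(-1/1042)*322)*(-1/398029) = -161/1042*(-1/398029) = 161/414746218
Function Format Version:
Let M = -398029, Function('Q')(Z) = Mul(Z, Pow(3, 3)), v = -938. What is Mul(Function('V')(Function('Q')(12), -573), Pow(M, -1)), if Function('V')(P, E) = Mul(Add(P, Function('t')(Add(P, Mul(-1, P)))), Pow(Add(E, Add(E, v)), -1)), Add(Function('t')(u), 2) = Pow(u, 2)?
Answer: Rational(161, 414746218) ≈ 3.8819e-7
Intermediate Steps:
Function('t')(u) = Add(-2, Pow(u, 2))
Function('Q')(Z) = Mul(27, Z) (Function('Q')(Z) = Mul(Z, 27) = Mul(27, Z))
Function('V')(P, E) = Mul(Pow(Add(-938, Mul(2, E)), -1), Add(-2, P)) (Function('V')(P, E) = Mul(Add(P, Add(-2, Pow(Add(P, Mul(-1, P)), 2))), Pow(Add(E, Add(E, -938)), -1)) = Mul(Add(P, Add(-2, Pow(0, 2))), Pow(Add(E, Add(-938, E)), -1)) = Mul(Add(P, Add(-2, 0)), Pow(Add(-938, Mul(2, E)), -1)) = Mul(Add(P, -2), Pow(Add(-938, Mul(2, E)), -1)) = Mul(Add(-2, P), Pow(Add(-938, Mul(2, E)), -1)) = Mul(Pow(Add(-938, Mul(2, E)), -1), Add(-2, P)))
Mul(Function('V')(Function('Q')(12), -573), Pow(M, -1)) = Mul(Mul(Rational(1, 2), Pow(Add(-469, -573), -1), Add(-2, Mul(27, 12))), Pow(-398029, -1)) = Mul(Mul(Rational(1, 2), Pow(-1042, -1), Add(-2, 324)), Rational(-1, 398029)) = Mul(Mul(Rational(1, 2), Rational(-1, 1042), 322), Rational(-1, 398029)) = Mul(Rational(-161, 1042), Rational(-1, 398029)) = Rational(161, 414746218)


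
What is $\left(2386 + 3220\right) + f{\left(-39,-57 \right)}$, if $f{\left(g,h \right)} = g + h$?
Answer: $5510$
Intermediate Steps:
$\left(2386 + 3220\right) + f{\left(-39,-57 \right)} = \left(2386 + 3220\right) - 96 = 5606 - 96 = 5510$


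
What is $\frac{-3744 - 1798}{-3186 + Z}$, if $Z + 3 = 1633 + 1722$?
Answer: $- \frac{2771}{83} \approx -33.386$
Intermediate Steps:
$Z = 3352$ ($Z = -3 + \left(1633 + 1722\right) = -3 + 3355 = 3352$)
$\frac{-3744 - 1798}{-3186 + Z} = \frac{-3744 - 1798}{-3186 + 3352} = - \frac{5542}{166} = \left(-5542\right) \frac{1}{166} = - \frac{2771}{83}$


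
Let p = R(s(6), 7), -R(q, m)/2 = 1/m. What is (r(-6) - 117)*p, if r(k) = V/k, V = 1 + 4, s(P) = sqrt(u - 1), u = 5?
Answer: 101/3 ≈ 33.667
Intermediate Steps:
s(P) = 2 (s(P) = sqrt(5 - 1) = sqrt(4) = 2)
R(q, m) = -2/m
p = -2/7 ≈ -0.28571
V = 5
r(k) = 5/k
(r(-6) - 117)*p = (5/(-6) - 117)*(-2/7) = (5*(-1/6) - 117)*(-2/7) = (-5/6 - 117)*(-2/7) = -707/6*(-2/7) = 101/3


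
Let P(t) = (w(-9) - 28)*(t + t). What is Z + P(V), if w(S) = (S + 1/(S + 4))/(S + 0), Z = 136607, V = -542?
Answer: 7463291/45 ≈ 1.6585e+5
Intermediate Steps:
w(S) = (S + 1/(4 + S))/S
P(t) = -2428*t/45 (P(t) = ((1 + (-9)**2 + 4*(-9))/((-9)*(4 - 9)) - 28)*(t + t) = (-1/9*(1 + 81 - 36)/(-5) - 28)*(2*t) = (-1/9*(-1/5)*46 - 28)*(2*t) = (46/45 - 28)*(2*t) = -2428*t/45)
Z + P(V) = 136607 - 2428/45*(-542) = 136607 + 1315976/45 = 7463291/45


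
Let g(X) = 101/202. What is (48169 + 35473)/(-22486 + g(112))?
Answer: -167284/44971 ≈ -3.7198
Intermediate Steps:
g(X) = 1/2 (g(X) = 101*(1/202) = 1/2)
(48169 + 35473)/(-22486 + g(112)) = (48169 + 35473)/(-22486 + 1/2) = 83642/(-44971/2) = 83642*(-2/44971) = -167284/44971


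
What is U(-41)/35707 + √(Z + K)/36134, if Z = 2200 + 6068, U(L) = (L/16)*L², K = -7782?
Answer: -68921/571312 + 9*√6/36134 ≈ -0.12003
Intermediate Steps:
U(L) = L³/16 (U(L) = (L*(1/16))*L² = (L/16)*L² = L³/16)
Z = 8268
U(-41)/35707 + √(Z + K)/36134 = ((1/16)*(-41)³)/35707 + √(8268 - 7782)/36134 = ((1/16)*(-68921))*(1/35707) + √486*(1/36134) = -68921/16*1/35707 + (9*√6)*(1/36134) = -68921/571312 + 9*√6/36134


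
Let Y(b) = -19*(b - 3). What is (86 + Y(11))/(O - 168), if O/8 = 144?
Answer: -11/164 ≈ -0.067073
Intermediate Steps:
Y(b) = 57 - 19*b (Y(b) = -19*(-3 + b) = 57 - 19*b)
O = 1152 (O = 8*144 = 1152)
(86 + Y(11))/(O - 168) = (86 + (57 - 19*11))/(1152 - 168) = (86 + (57 - 209))/984 = (86 - 152)*(1/984) = -66*1/984 = -11/164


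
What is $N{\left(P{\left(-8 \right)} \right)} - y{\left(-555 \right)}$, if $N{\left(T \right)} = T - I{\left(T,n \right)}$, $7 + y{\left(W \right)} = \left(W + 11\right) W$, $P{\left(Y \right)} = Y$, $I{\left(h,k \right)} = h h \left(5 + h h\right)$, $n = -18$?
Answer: $-306337$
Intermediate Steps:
$I{\left(h,k \right)} = h^{2} \left(5 + h^{2}\right)$
$y{\left(W \right)} = -7 + W \left(11 + W\right)$ ($y{\left(W \right)} = -7 + \left(W + 11\right) W = -7 + \left(11 + W\right) W = -7 + W \left(11 + W\right)$)
$N{\left(T \right)} = T - T^{2} \left(5 + T^{2}\right)$
$N{\left(P{\left(-8 \right)} \right)} - y{\left(-555 \right)} = - 8 \left(1 - \left(-8\right)^{3} - -40\right) - \left(-7 + \left(-555\right)^{2} + 11 \left(-555\right)\right) = - 8 \left(1 - -512 + 40\right) - \left(-7 + 308025 - 6105\right) = - 8 \left(1 + 512 + 40\right) - 301913 = \left(-8\right) 553 - 301913 = -4424 - 301913 = -306337$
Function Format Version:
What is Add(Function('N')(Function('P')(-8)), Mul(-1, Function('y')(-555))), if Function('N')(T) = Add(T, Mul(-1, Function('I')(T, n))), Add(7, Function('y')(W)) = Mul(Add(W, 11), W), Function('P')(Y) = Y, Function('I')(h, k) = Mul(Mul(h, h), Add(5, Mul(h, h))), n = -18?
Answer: -306337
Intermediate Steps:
Function('I')(h, k) = Mul(Pow(h, 2), Add(5, Pow(h, 2)))
Function('y')(W) = Add(-7, Mul(W, Add(11, W))) (Function('y')(W) = Add(-7, Mul(Add(W, 11), W)) = Add(-7, Mul(Add(11, W), W)) = Add(-7, Mul(W, Add(11, W))))
Function('N')(T) = Add(T, Mul(-1, Pow(T, 2), Add(5, Pow(T, 2)))) (Function('N')(T) = Add(T, Mul(-1, Mul(Pow(T, 2), Add(5, Pow(T, 2))))) = Add(T, Mul(-1, Pow(T, 2), Add(5, Pow(T, 2)))))
Add(Function('N')(Function('P')(-8)), Mul(-1, Function('y')(-555))) = Add(Mul(-8, Add(1, Mul(-1, Pow(-8, 3)), Mul(-5, -8))), Mul(-1, Add(-7, Pow(-555, 2), Mul(11, -555)))) = Add(Mul(-8, Add(1, Mul(-1, -512), 40)), Mul(-1, Add(-7, 308025, -6105))) = Add(Mul(-8, Add(1, 512, 40)), Mul(-1, 301913)) = Add(Mul(-8, 553), -301913) = Add(-4424, -301913) = -306337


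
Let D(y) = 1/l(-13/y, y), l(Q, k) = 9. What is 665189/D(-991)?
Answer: 5986701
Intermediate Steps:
D(y) = 1/9
665189/D(-991) = 665189/(1/9) = 665189*9 = 5986701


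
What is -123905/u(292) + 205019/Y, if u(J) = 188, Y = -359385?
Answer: -44568141997/67564380 ≈ -659.64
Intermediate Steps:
-123905/u(292) + 205019/Y = -123905/188 + 205019/(-359385) = -123905*1/188 + 205019*(-1/359385) = -123905/188 - 205019/359385 = -44568141997/67564380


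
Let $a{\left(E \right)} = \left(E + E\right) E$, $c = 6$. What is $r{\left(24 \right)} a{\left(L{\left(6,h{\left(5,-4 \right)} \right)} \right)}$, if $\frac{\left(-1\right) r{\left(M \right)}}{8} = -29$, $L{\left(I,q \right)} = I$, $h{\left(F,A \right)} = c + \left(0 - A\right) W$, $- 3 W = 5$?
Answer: $16704$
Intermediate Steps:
$W = - \frac{5}{3}$ ($W = \left(- \frac{1}{3}\right) 5 = - \frac{5}{3} \approx -1.6667$)
$h{\left(F,A \right)} = 6 + \frac{5 A}{3}$ ($h{\left(F,A \right)} = 6 + \left(0 - A\right) \left(- \frac{5}{3}\right) = 6 + - A \left(- \frac{5}{3}\right) = 6 + \frac{5 A}{3}$)
$r{\left(M \right)} = 232$ ($r{\left(M \right)} = \left(-8\right) \left(-29\right) = 232$)
$a{\left(E \right)} = 2 E^{2}$ ($a{\left(E \right)} = 2 E E = 2 E^{2}$)
$r{\left(24 \right)} a{\left(L{\left(6,h{\left(5,-4 \right)} \right)} \right)} = 232 \cdot 2 \cdot 6^{2} = 232 \cdot 2 \cdot 36 = 232 \cdot 72 = 16704$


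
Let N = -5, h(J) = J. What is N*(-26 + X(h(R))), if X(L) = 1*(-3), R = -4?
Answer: 145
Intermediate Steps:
X(L) = -3
N*(-26 + X(h(R))) = -5*(-26 - 3) = -5*(-29) = 145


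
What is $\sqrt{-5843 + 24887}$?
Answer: $138$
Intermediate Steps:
$\sqrt{-5843 + 24887} = \sqrt{19044} = 138$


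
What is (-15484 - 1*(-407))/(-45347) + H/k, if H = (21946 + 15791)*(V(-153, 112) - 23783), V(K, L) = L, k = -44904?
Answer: 13502635433159/678753896 ≈ 19893.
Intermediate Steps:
H = -893272527 (H = (21946 + 15791)*(112 - 23783) = 37737*(-23671) = -893272527)
(-15484 - 1*(-407))/(-45347) + H/k = (-15484 - 1*(-407))/(-45347) - 893272527/(-44904) = (-15484 + 407)*(-1/45347) - 893272527*(-1/44904) = -15077*(-1/45347) + 297757509/14968 = 15077/45347 + 297757509/14968 = 13502635433159/678753896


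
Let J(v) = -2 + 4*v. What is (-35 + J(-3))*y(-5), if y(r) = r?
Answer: 245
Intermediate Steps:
(-35 + J(-3))*y(-5) = (-35 + (-2 + 4*(-3)))*(-5) = (-35 + (-2 - 12))*(-5) = (-35 - 14)*(-5) = -49*(-5) = 245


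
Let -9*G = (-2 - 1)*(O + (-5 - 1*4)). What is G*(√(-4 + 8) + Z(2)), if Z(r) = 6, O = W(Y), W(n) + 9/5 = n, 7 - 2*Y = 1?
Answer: -104/5 ≈ -20.800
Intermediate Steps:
Y = 3 (Y = 7/2 - ½*1 = 7/2 - ½ = 3)
W(n) = -9/5 + n
O = 6/5 (O = -9/5 + 3 = 6/5 ≈ 1.2000)
G = -13/5 (G = -(-2 - 1)*(6/5 + (-5 - 1*4))/9 = -(-1)*(6/5 + (-5 - 4))/3 = -(-1)*(6/5 - 9)/3 = -(-1)*(-39)/(3*5) = -⅑*117/5 = -13/5 ≈ -2.6000)
G*(√(-4 + 8) + Z(2)) = -13*(√(-4 + 8) + 6)/5 = -13*(√4 + 6)/5 = -13*(2 + 6)/5 = -13/5*8 = -104/5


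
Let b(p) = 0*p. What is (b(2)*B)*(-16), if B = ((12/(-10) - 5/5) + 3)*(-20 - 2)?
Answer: 0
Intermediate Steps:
b(p) = 0
B = -88/5 (B = ((12*(-1/10) - 5*1/5) + 3)*(-22) = ((-6/5 - 1) + 3)*(-22) = (-11/5 + 3)*(-22) = (4/5)*(-22) = -88/5 ≈ -17.600)
(b(2)*B)*(-16) = (0*(-88/5))*(-16) = 0*(-16) = 0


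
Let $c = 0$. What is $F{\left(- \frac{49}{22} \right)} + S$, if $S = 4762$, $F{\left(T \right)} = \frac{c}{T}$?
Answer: $4762$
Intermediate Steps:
$F{\left(T \right)} = 0$ ($F{\left(T \right)} = \frac{0}{T} = 0$)
$F{\left(- \frac{49}{22} \right)} + S = 0 + 4762 = 4762$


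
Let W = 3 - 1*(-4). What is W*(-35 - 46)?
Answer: -567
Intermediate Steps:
W = 7 (W = 3 + 4 = 7)
W*(-35 - 46) = 7*(-35 - 46) = 7*(-81) = -567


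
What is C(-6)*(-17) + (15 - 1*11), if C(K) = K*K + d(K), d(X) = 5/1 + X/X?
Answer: -710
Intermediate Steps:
d(X) = 6 (d(X) = 5*1 + 1 = 5 + 1 = 6)
C(K) = 6 + K² (C(K) = K*K + 6 = K² + 6 = 6 + K²)
C(-6)*(-17) + (15 - 1*11) = (6 + (-6)²)*(-17) + (15 - 1*11) = (6 + 36)*(-17) + (15 - 11) = 42*(-17) + 4 = -714 + 4 = -710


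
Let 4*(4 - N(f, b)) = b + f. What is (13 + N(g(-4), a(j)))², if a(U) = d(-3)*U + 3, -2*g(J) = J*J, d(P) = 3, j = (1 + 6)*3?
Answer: 25/4 ≈ 6.2500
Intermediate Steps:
j = 21 (j = 7*3 = 21)
g(J) = -J²/2 (g(J) = -J*J/2 = -J²/2)
a(U) = 3 + 3*U (a(U) = 3*U + 3 = 3 + 3*U)
N(f, b) = 4 - b/4 - f/4 (N(f, b) = 4 - (b + f)/4 = 4 + (-b/4 - f/4) = 4 - b/4 - f/4)
(13 + N(g(-4), a(j)))² = (13 + (4 - (3 + 3*21)/4 - (-1)*(-4)²/8))² = (13 + (4 - (3 + 63)/4 - (-1)*16/8))² = (13 + (4 - ¼*66 - ¼*(-8)))² = (13 + (4 - 33/2 + 2))² = (13 - 21/2)² = (5/2)² = 25/4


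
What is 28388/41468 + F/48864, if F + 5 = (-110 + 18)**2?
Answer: 434482261/506573088 ≈ 0.85769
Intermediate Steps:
F = 8459 (F = -5 + (-110 + 18)**2 = -5 + (-92)**2 = -5 + 8464 = 8459)
28388/41468 + F/48864 = 28388/41468 + 8459/48864 = 28388*(1/41468) + 8459*(1/48864) = 7097/10367 + 8459/48864 = 434482261/506573088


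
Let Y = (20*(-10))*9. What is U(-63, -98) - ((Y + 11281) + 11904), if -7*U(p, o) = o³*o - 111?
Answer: -92386400/7 ≈ -1.3198e+7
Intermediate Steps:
Y = -1800 (Y = -200*9 = -1800)
U(p, o) = 111/7 - o⁴/7 (U(p, o) = -(o³*o - 111)/7 = -(o⁴ - 111)/7 = -(-111 + o⁴)/7 = 111/7 - o⁴/7)
U(-63, -98) - ((Y + 11281) + 11904) = (111/7 - ⅐*(-98)⁴) - ((-1800 + 11281) + 11904) = (111/7 - ⅐*92236816) - (9481 + 11904) = (111/7 - 13176688) - 1*21385 = -92236705/7 - 21385 = -92386400/7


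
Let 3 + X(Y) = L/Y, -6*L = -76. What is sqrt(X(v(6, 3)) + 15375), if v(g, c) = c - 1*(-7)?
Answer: sqrt(3458985)/15 ≈ 123.99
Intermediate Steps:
L = 38/3 (L = -1/6*(-76) = 38/3 ≈ 12.667)
v(g, c) = 7 + c (v(g, c) = c + 7 = 7 + c)
X(Y) = -3 + 38/(3*Y)
sqrt(X(v(6, 3)) + 15375) = sqrt((-3 + 38/(3*(7 + 3))) + 15375) = sqrt((-3 + (38/3)/10) + 15375) = sqrt((-3 + (38/3)*(1/10)) + 15375) = sqrt((-3 + 19/15) + 15375) = sqrt(-26/15 + 15375) = sqrt(230599/15) = sqrt(3458985)/15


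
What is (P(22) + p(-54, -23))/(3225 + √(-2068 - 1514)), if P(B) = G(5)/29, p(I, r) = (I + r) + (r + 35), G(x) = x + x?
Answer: -671875/33524667 + 625*I*√398/33524667 ≈ -0.020041 + 0.00037193*I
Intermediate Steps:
G(x) = 2*x
p(I, r) = 35 + I + 2*r (p(I, r) = (I + r) + (35 + r) = 35 + I + 2*r)
P(B) = 10/29 (P(B) = (2*5)/29 = 10*(1/29) = 10/29)
(P(22) + p(-54, -23))/(3225 + √(-2068 - 1514)) = (10/29 + (35 - 54 + 2*(-23)))/(3225 + √(-2068 - 1514)) = (10/29 + (35 - 54 - 46))/(3225 + √(-3582)) = (10/29 - 65)/(3225 + 3*I*√398) = -1875/(29*(3225 + 3*I*√398))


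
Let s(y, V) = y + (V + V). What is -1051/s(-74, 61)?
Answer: -1051/48 ≈ -21.896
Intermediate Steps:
s(y, V) = y + 2*V
-1051/s(-74, 61) = -1051/(-74 + 2*61) = -1051/(-74 + 122) = -1051/48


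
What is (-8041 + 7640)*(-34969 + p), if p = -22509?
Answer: 23048678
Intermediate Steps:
(-8041 + 7640)*(-34969 + p) = (-8041 + 7640)*(-34969 - 22509) = -401*(-57478) = 23048678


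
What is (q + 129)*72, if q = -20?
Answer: 7848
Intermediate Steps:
(q + 129)*72 = (-20 + 129)*72 = 109*72 = 7848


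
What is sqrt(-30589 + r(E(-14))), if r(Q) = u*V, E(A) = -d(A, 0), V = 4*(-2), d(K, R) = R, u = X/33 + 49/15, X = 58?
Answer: I*sqrt(833879805)/165 ≈ 175.01*I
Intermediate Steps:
u = 829/165 (u = 58/33 + 49/15 = 829/165 ≈ 5.0242)
V = -8
E(A) = 0 (E(A) = -1*0 = 0)
r(Q) = -6632/165 (r(Q) = (829/165)*(-8) = -6632/165)
sqrt(-30589 + r(E(-14))) = sqrt(-30589 - 6632/165) = sqrt(-5053817/165) = I*sqrt(833879805)/165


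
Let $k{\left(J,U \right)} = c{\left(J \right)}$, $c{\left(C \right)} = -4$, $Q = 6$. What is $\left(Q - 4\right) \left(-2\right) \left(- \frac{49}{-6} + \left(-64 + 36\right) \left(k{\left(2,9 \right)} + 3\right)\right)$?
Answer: $- \frac{434}{3} \approx -144.67$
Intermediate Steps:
$k{\left(J,U \right)} = -4$
$\left(Q - 4\right) \left(-2\right) \left(- \frac{49}{-6} + \left(-64 + 36\right) \left(k{\left(2,9 \right)} + 3\right)\right) = \left(6 - 4\right) \left(-2\right) \left(- \frac{49}{-6} + \left(-64 + 36\right) \left(-4 + 3\right)\right) = 2 \left(-2\right) \left(\left(-49\right) \left(- \frac{1}{6}\right) - -28\right) = - 4 \left(\frac{49}{6} + 28\right) = \left(-4\right) \frac{217}{6} = - \frac{434}{3}$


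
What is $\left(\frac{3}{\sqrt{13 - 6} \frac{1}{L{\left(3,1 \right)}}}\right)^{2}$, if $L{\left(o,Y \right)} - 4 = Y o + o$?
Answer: $\frac{900}{7} \approx 128.57$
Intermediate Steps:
$L{\left(o,Y \right)} = 4 + o + Y o$ ($L{\left(o,Y \right)} = 4 + \left(Y o + o\right) = 4 + \left(o + Y o\right) = 4 + o + Y o$)
$\left(\frac{3}{\sqrt{13 - 6} \frac{1}{L{\left(3,1 \right)}}}\right)^{2} = \left(\frac{3}{\sqrt{13 - 6} \frac{1}{4 + 3 + 1 \cdot 3}}\right)^{2} = \left(\frac{3}{\sqrt{7} \frac{1}{4 + 3 + 3}}\right)^{2} = \left(\frac{3}{\sqrt{7} \cdot \frac{1}{10}}\right)^{2} = \left(\frac{3}{\frac{1}{10} \sqrt{7}}\right)^{2} = \left(3 \frac{10 \sqrt{7}}{7}\right)^{2} = \left(\frac{30 \sqrt{7}}{7}\right)^{2} = \frac{900}{7}$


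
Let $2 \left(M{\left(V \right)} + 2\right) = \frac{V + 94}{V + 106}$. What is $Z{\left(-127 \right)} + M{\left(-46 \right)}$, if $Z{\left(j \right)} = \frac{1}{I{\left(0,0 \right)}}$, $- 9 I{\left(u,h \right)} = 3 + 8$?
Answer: $- \frac{133}{55} \approx -2.4182$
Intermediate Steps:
$I{\left(u,h \right)} = - \frac{11}{9}$ ($I{\left(u,h \right)} = - \frac{3 + 8}{9} = \left(- \frac{1}{9}\right) 11 = - \frac{11}{9}$)
$Z{\left(j \right)} = - \frac{9}{11}$ ($Z{\left(j \right)} = \frac{1}{- \frac{11}{9}} = - \frac{9}{11}$)
$M{\left(V \right)} = -2 + \frac{94 + V}{2 \left(106 + V\right)}$ ($M{\left(V \right)} = -2 + \frac{\left(V + 94\right) \frac{1}{V + 106}}{2} = -2 + \frac{\left(94 + V\right) \frac{1}{106 + V}}{2} = -2 + \frac{\frac{1}{106 + V} \left(94 + V\right)}{2} = -2 + \frac{94 + V}{2 \left(106 + V\right)}$)
$Z{\left(-127 \right)} + M{\left(-46 \right)} = - \frac{9}{11} + \frac{3 \left(-110 - -46\right)}{2 \left(106 - 46\right)} = - \frac{9}{11} + \frac{3 \left(-110 + 46\right)}{2 \cdot 60} = - \frac{9}{11} + \frac{3}{2} \cdot \frac{1}{60} \left(-64\right) = - \frac{9}{11} - \frac{8}{5} = - \frac{133}{55}$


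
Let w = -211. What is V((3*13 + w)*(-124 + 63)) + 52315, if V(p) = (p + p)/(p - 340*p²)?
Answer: 186622200883/3567279 ≈ 52315.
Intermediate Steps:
V(p) = 2*p/(p - 340*p²) (V(p) = (2*p)/(p - 340*p²) = 2*p/(p - 340*p²))
V((3*13 + w)*(-124 + 63)) + 52315 = -2/(-1 + 340*((3*13 - 211)*(-124 + 63))) + 52315 = -2/(-1 + 340*((39 - 211)*(-61))) + 52315 = -2/(-1 + 340*(-172*(-61))) + 52315 = -2/(-1 + 340*10492) + 52315 = -2/(-1 + 3567280) + 52315 = -2/3567279 + 52315 = 186622200883/3567279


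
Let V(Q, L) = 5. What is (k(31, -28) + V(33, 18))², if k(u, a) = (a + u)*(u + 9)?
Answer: 15625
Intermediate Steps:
k(u, a) = (9 + u)*(a + u) (k(u, a) = (a + u)*(9 + u) = (9 + u)*(a + u))
(k(31, -28) + V(33, 18))² = ((31² + 9*(-28) + 9*31 - 28*31) + 5)² = ((961 - 252 + 279 - 868) + 5)² = (120 + 5)² = 125² = 15625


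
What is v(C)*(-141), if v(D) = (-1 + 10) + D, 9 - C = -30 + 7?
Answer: -5781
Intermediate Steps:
C = 32 (C = 9 - (-30 + 7) = 9 - 1*(-23) = 9 + 23 = 32)
v(D) = 9 + D
v(C)*(-141) = (9 + 32)*(-141) = 41*(-141) = -5781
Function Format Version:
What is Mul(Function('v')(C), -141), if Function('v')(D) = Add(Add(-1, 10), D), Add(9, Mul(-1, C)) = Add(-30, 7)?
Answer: -5781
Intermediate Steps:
C = 32 (C = Add(9, Mul(-1, Add(-30, 7))) = Add(9, Mul(-1, -23)) = Add(9, 23) = 32)
Function('v')(D) = Add(9, D)
Mul(Function('v')(C), -141) = Mul(Add(9, 32), -141) = Mul(41, -141) = -5781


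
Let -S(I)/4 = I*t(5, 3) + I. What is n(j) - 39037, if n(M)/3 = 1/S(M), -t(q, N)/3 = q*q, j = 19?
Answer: -219544085/5624 ≈ -39037.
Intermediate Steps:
t(q, N) = -3*q² (t(q, N) = -3*q*q = -3*q²)
S(I) = 296*I (S(I) = -4*(I*(-3*5²) + I) = -4*(I*(-3*25) + I) = -4*(I*(-75) + I) = -4*(-75*I + I) = -(-296)*I = 296*I)
n(M) = 3/(296*M) (n(M) = 3/((296*M)) = 3*(1/(296*M)) = 3/(296*M))
n(j) - 39037 = (3/296)/19 - 39037 = (3/296)*(1/19) - 39037 = 3/5624 - 39037 = -219544085/5624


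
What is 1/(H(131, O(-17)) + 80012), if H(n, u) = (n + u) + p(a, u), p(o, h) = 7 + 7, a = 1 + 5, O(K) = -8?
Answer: 1/80149 ≈ 1.2477e-5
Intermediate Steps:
a = 6
p(o, h) = 14
H(n, u) = 14 + n + u (H(n, u) = (n + u) + 14 = 14 + n + u)
1/(H(131, O(-17)) + 80012) = 1/((14 + 131 - 8) + 80012) = 1/(137 + 80012) = 1/80149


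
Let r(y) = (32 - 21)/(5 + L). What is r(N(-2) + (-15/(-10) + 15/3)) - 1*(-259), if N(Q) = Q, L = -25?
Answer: 5169/20 ≈ 258.45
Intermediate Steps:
r(y) = -11/20 (r(y) = (32 - 21)/(5 - 25) = 11/(-20) = 11*(-1/20) = -11/20)
r(N(-2) + (-15/(-10) + 15/3)) - 1*(-259) = -11/20 - 1*(-259) = -11/20 + 259 = 5169/20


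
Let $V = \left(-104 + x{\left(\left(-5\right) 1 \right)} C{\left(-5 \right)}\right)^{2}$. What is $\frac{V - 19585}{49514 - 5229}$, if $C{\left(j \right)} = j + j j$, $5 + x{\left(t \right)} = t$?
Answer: $\frac{72831}{44285} \approx 1.6446$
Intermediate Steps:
$x{\left(t \right)} = -5 + t$
$C{\left(j \right)} = j + j^{2}$
$V = 92416$ ($V = \left(-104 + \left(-5 - 5\right) \left(- 5 \left(1 - 5\right)\right)\right)^{2} = \left(-104 + \left(-5 - 5\right) \left(\left(-5\right) \left(-4\right)\right)\right)^{2} = \left(-104 - 200\right)^{2} = \left(-304\right)^{2} = 92416$)
$\frac{V - 19585}{49514 - 5229} = \frac{92416 - 19585}{49514 - 5229} = \frac{72831}{44285}$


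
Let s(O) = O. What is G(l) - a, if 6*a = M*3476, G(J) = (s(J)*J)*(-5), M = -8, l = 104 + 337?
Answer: -2903311/3 ≈ -9.6777e+5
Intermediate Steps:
l = 441
G(J) = -5*J² (G(J) = (J*J)*(-5) = J²*(-5) = -5*J²)
a = -13904/3 (a = (-8*3476)/6 = (⅙)*(-27808) = -13904/3 ≈ -4634.7)
G(l) - a = -5*441² - 1*(-13904/3) = -5*194481 + 13904/3 = -972405 + 13904/3 = -2903311/3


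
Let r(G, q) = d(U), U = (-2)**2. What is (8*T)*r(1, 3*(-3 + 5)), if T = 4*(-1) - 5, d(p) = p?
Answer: -288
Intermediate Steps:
U = 4
r(G, q) = 4
T = -9 (T = -4 - 5 = -9)
(8*T)*r(1, 3*(-3 + 5)) = (8*(-9))*4 = -72*4 = -288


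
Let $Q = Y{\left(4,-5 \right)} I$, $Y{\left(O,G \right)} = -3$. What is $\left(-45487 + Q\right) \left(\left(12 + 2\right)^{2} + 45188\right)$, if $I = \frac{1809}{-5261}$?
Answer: $- \frac{10860467445120}{5261} \approx -2.0643 \cdot 10^{9}$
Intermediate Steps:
$I = - \frac{1809}{5261}$ ($I = 1809 \left(- \frac{1}{5261}\right) = - \frac{1809}{5261} \approx -0.34385$)
$Q = \frac{5427}{5261}$ ($Q = \left(-3\right) \left(- \frac{1809}{5261}\right) = \frac{5427}{5261} \approx 1.0316$)
$\left(-45487 + Q\right) \left(\left(12 + 2\right)^{2} + 45188\right) = \left(-45487 + \frac{5427}{5261}\right) \left(\left(12 + 2\right)^{2} + 45188\right) = - \frac{239301680 \left(14^{2} + 45188\right)}{5261} = - \frac{239301680 \left(196 + 45188\right)}{5261} = \left(- \frac{239301680}{5261}\right) 45384 = - \frac{10860467445120}{5261}$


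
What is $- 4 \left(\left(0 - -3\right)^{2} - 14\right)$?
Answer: $20$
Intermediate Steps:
$- 4 \left(\left(0 - -3\right)^{2} - 14\right) = - 4 \left(\left(0 + 3\right)^{2} - 14\right) = - 4 \left(3^{2} - 14\right) = - 4 \left(9 - 14\right) = \left(-4\right) \left(-5\right) = 20$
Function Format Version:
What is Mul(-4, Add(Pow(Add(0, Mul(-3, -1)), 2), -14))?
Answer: 20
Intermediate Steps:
Mul(-4, Add(Pow(Add(0, Mul(-3, -1)), 2), -14)) = Mul(-4, Add(Pow(Add(0, 3), 2), -14)) = Mul(-4, Add(Pow(3, 2), -14)) = Mul(-4, Add(9, -14)) = Mul(-4, -5) = 20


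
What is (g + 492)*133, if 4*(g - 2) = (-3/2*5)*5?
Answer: 515641/8 ≈ 64455.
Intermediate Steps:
g = -59/8 (g = 2 + ((-3/2*5)*5)/4 = 2 + ((-3*½*5)*5)/4 = 2 + (-3/2*5*5)/4 = 2 + (-15/2*5)/4 = 2 + (¼)*(-75/2) = 2 - 75/8 = -59/8 ≈ -7.3750)
(g + 492)*133 = (-59/8 + 492)*133 = (3877/8)*133 = 515641/8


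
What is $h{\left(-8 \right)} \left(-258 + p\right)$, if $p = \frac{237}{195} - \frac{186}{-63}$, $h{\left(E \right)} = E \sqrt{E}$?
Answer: $\frac{5543696 i \sqrt{2}}{1365} \approx 5743.6 i$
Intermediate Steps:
$h{\left(E \right)} = E^{\frac{3}{2}}$
$p = \frac{5689}{1365}$ ($p = 237 \cdot \frac{1}{195} - - \frac{62}{21} = \frac{79}{65} + \frac{62}{21} = \frac{5689}{1365} \approx 4.1678$)
$h{\left(-8 \right)} \left(-258 + p\right) = \left(-8\right)^{\frac{3}{2}} \left(-258 + \frac{5689}{1365}\right) = - 16 i \sqrt{2} \left(- \frac{346481}{1365}\right) = \frac{5543696 i \sqrt{2}}{1365}$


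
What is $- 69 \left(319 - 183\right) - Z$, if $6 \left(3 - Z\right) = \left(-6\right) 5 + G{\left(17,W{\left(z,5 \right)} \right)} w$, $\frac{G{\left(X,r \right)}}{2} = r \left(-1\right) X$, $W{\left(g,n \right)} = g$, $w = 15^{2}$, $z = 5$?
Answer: $-15767$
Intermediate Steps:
$w = 225$
$G{\left(X,r \right)} = - 2 X r$ ($G{\left(X,r \right)} = 2 r \left(-1\right) X = 2 - r X = 2 \left(- X r\right) = - 2 X r$)
$Z = 6383$ ($Z = 3 - \frac{\left(-6\right) 5 + \left(-2\right) 17 \cdot 5 \cdot 225}{6} = 3 - \frac{-30 - 38250}{6} = 3 - -6380 = 3 + 6380 = 6383$)
$- 69 \left(319 - 183\right) - Z = - 69 \left(319 - 183\right) - 6383 = \left(-69\right) 136 - 6383 = -9384 - 6383 = -15767$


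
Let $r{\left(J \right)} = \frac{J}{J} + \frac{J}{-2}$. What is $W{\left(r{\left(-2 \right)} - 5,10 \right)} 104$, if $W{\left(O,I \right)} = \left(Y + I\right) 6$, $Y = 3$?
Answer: $8112$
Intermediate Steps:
$r{\left(J \right)} = 1 - \frac{J}{2}$ ($r{\left(J \right)} = 1 + J \left(- \frac{1}{2}\right) = 1 - \frac{J}{2}$)
$W{\left(O,I \right)} = 18 + 6 I$ ($W{\left(O,I \right)} = \left(3 + I\right) 6 = 18 + 6 I$)
$W{\left(r{\left(-2 \right)} - 5,10 \right)} 104 = \left(18 + 6 \cdot 10\right) 104 = \left(18 + 60\right) 104 = 78 \cdot 104 = 8112$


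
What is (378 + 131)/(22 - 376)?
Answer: -509/354 ≈ -1.4379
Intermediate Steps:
(378 + 131)/(22 - 376) = 509/(-354) = 509*(-1/354) = -509/354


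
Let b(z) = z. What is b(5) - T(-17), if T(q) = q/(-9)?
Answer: 28/9 ≈ 3.1111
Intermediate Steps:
T(q) = -q/9 (T(q) = q*(-⅑) = -q/9)
b(5) - T(-17) = 5 - (-1)*(-17)/9 = 5 - 1*17/9 = 5 - 17/9 = 28/9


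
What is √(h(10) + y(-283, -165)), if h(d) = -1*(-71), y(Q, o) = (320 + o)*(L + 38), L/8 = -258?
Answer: I*√313959 ≈ 560.32*I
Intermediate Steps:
L = -2064 (L = 8*(-258) = -2064)
y(Q, o) = -648320 - 2026*o (y(Q, o) = (320 + o)*(-2064 + 38) = (320 + o)*(-2026) = -648320 - 2026*o)
h(d) = 71
√(h(10) + y(-283, -165)) = √(71 + (-648320 - 2026*(-165))) = √(71 + (-648320 + 334290)) = √(71 - 314030) = √(-313959) = I*√313959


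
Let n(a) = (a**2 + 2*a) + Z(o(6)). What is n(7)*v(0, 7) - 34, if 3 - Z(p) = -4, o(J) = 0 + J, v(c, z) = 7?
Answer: 456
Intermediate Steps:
o(J) = J
Z(p) = 7 (Z(p) = 3 - 1*(-4) = 3 + 4 = 7)
n(a) = 7 + a**2 + 2*a (n(a) = (a**2 + 2*a) + 7 = 7 + a**2 + 2*a)
n(7)*v(0, 7) - 34 = (7 + 7**2 + 2*7)*7 - 34 = (7 + 49 + 14)*7 - 34 = 70*7 - 34 = 490 - 34 = 456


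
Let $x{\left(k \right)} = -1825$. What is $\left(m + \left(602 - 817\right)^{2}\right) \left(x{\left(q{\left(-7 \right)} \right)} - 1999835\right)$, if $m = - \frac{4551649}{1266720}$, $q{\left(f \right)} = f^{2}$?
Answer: $- \frac{1953272550089711}{21112} \approx -9.252 \cdot 10^{10}$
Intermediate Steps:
$m = - \frac{4551649}{1266720}$ ($m = \left(-4551649\right) \frac{1}{1266720} = - \frac{4551649}{1266720} \approx -3.5933$)
$\left(m + \left(602 - 817\right)^{2}\right) \left(x{\left(q{\left(-7 \right)} \right)} - 1999835\right) = \left(- \frac{4551649}{1266720} + \left(602 - 817\right)^{2}\right) \left(-1825 - 1999835\right) = \left(- \frac{4551649}{1266720} + \left(-215\right)^{2}\right) \left(-2001660\right) = \left(- \frac{4551649}{1266720} + 46225\right) \left(-2001660\right) = \frac{58549580351}{1266720} \left(-2001660\right) = - \frac{1953272550089711}{21112}$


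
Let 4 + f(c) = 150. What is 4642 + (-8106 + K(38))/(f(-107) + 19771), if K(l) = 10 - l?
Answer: 92446580/19917 ≈ 4641.6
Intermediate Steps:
f(c) = 146 (f(c) = -4 + 150 = 146)
4642 + (-8106 + K(38))/(f(-107) + 19771) = 4642 + (-8106 + (10 - 1*38))/(146 + 19771) = 4642 + (-8106 + (10 - 38))/19917 = 4642 + (-8106 - 28)*(1/19917) = 4642 - 8134*1/19917 = 4642 - 8134/19917 = 92446580/19917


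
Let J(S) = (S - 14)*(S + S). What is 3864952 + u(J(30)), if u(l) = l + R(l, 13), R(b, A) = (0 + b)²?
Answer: 4787512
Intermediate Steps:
R(b, A) = b²
J(S) = 2*S*(-14 + S) (J(S) = (-14 + S)*(2*S) = 2*S*(-14 + S))
u(l) = l + l²
3864952 + u(J(30)) = 3864952 + (2*30*(-14 + 30))*(1 + 2*30*(-14 + 30)) = 3864952 + (2*30*16)*(1 + 2*30*16) = 3864952 + 960*(1 + 960) = 3864952 + 960*961 = 3864952 + 922560 = 4787512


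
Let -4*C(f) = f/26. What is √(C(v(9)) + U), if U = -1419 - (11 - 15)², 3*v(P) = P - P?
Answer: I*√1435 ≈ 37.881*I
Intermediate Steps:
v(P) = 0 (v(P) = (P - P)/3 = (⅓)*0 = 0)
C(f) = -f/104 (C(f) = -f/(4*26) = -f/104)
U = -1435 (U = -1419 - 1*(-4)² = -1419 - 1*16 = -1419 - 16 = -1435)
√(C(v(9)) + U) = √(-1/104*0 - 1435) = √(0 - 1435) = √(-1435) = I*√1435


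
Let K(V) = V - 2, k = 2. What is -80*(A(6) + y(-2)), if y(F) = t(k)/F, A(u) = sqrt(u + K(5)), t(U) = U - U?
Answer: -240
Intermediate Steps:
t(U) = 0
K(V) = -2 + V
A(u) = sqrt(3 + u) (A(u) = sqrt(u + (-2 + 5)) = sqrt(u + 3) = sqrt(3 + u))
y(F) = 0 (y(F) = 0/F = 0)
-80*(A(6) + y(-2)) = -80*(sqrt(3 + 6) + 0) = -80*(sqrt(9) + 0) = -80*(3 + 0) = -80*3 = -240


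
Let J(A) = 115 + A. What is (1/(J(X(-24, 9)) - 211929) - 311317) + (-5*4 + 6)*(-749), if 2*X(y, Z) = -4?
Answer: -63720819097/211816 ≈ -3.0083e+5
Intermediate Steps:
X(y, Z) = -2 (X(y, Z) = (½)*(-4) = -2)
(1/(J(X(-24, 9)) - 211929) - 311317) + (-5*4 + 6)*(-749) = (1/((115 - 2) - 211929) - 311317) + (-5*4 + 6)*(-749) = (1/(113 - 211929) - 311317) + (-20 + 6)*(-749) = (1/(-211816) - 311317) - 14*(-749) = (-1/211816 - 311317) + 10486 = -65941921673/211816 + 10486 = -63720819097/211816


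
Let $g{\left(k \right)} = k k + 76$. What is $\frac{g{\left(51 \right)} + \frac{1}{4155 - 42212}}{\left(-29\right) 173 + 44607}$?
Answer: $\frac{50939294}{753338315} \approx 0.067618$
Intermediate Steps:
$g{\left(k \right)} = 76 + k^{2}$ ($g{\left(k \right)} = k^{2} + 76 = 76 + k^{2}$)
$\frac{g{\left(51 \right)} + \frac{1}{4155 - 42212}}{\left(-29\right) 173 + 44607} = \frac{\left(76 + 51^{2}\right) + \frac{1}{4155 - 42212}}{\left(-29\right) 173 + 44607} = \frac{\left(76 + 2601\right) + \frac{1}{-38057}}{-5017 + 44607} = \frac{2677 - \frac{1}{38057}}{39590} = \frac{101878588}{38057} \cdot \frac{1}{39590} = \frac{50939294}{753338315}$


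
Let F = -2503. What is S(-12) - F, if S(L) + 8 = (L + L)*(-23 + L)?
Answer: 3335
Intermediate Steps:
S(L) = -8 + 2*L*(-23 + L) (S(L) = -8 + (L + L)*(-23 + L) = -8 + (2*L)*(-23 + L) = -8 + 2*L*(-23 + L))
S(-12) - F = (-8 - 46*(-12) + 2*(-12)²) - 1*(-2503) = (-8 + 552 + 2*144) + 2503 = (-8 + 552 + 288) + 2503 = 832 + 2503 = 3335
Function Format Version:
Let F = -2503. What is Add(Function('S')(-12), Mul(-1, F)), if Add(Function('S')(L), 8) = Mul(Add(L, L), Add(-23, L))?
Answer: 3335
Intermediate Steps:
Function('S')(L) = Add(-8, Mul(2, L, Add(-23, L))) (Function('S')(L) = Add(-8, Mul(Add(L, L), Add(-23, L))) = Add(-8, Mul(Mul(2, L), Add(-23, L))) = Add(-8, Mul(2, L, Add(-23, L))))
Add(Function('S')(-12), Mul(-1, F)) = Add(Add(-8, Mul(-46, -12), Mul(2, Pow(-12, 2))), Mul(-1, -2503)) = Add(Add(-8, 552, Mul(2, 144)), 2503) = Add(Add(-8, 552, 288), 2503) = Add(832, 2503) = 3335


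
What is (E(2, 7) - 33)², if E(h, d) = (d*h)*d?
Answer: 4225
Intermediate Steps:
E(h, d) = h*d²
(E(2, 7) - 33)² = (2*7² - 33)² = (2*49 - 33)² = (98 - 33)² = 65² = 4225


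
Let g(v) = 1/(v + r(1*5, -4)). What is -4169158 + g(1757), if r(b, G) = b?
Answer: -7346056395/1762 ≈ -4.1692e+6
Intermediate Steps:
g(v) = 1/(5 + v) (g(v) = 1/(v + 1*5) = 1/(v + 5) = 1/(5 + v))
-4169158 + g(1757) = -4169158 + 1/(5 + 1757) = -4169158 + 1/1762 = -7346056395/1762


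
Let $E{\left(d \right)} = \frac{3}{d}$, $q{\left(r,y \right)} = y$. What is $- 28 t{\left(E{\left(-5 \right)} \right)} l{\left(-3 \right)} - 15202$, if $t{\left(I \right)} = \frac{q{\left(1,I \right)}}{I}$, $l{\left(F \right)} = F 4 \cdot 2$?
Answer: $-14530$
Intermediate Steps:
$l{\left(F \right)} = 8 F$ ($l{\left(F \right)} = 4 F 2 = 8 F$)
$t{\left(I \right)} = 1$ ($t{\left(I \right)} = \frac{I}{I} = 1$)
$- 28 t{\left(E{\left(-5 \right)} \right)} l{\left(-3 \right)} - 15202 = \left(-28\right) 1 \cdot 8 \left(-3\right) - 15202 = \left(-28\right) \left(-24\right) - 15202 = 672 - 15202 = -14530$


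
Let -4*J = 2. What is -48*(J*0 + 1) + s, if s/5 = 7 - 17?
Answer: -98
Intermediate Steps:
J = -½ (J = -¼*2 = -½ ≈ -0.50000)
s = -50 (s = 5*(7 - 17) = 5*(-10) = -50)
-48*(J*0 + 1) + s = -48*(-½*0 + 1) - 50 = -48*(0 + 1) - 50 = -48*1 - 50 = -48 - 50 = -98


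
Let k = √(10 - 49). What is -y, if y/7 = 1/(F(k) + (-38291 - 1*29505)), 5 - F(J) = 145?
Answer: 7/67936 ≈ 0.00010304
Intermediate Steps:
k = I*√39 (k = √(-39) = I*√39 ≈ 6.245*I)
F(J) = -140 (F(J) = 5 - 1*145 = 5 - 145 = -140)
y = -7/67936 (y = 7/(-140 + (-38291 - 1*29505)) = 7/(-140 + (-38291 - 29505)) = 7/(-140 - 67796) = 7/(-67936) = 7*(-1/67936) = -7/67936 ≈ -0.00010304)
-y = -1*(-7/67936) = 7/67936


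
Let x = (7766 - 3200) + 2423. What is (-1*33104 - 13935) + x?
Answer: -40050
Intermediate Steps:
x = 6989 (x = 4566 + 2423 = 6989)
(-1*33104 - 13935) + x = (-1*33104 - 13935) + 6989 = (-33104 - 13935) + 6989 = -47039 + 6989 = -40050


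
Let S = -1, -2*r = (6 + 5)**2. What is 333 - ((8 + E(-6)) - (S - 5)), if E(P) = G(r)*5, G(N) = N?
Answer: 1243/2 ≈ 621.50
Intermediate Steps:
r = -121/2 (r = -(6 + 5)**2/2 = -1/2*11**2 = -1/2*121 = -121/2 ≈ -60.500)
E(P) = -605/2 (E(P) = -121/2*5 = -605/2)
333 - ((8 + E(-6)) - (S - 5)) = 333 - ((8 - 605/2) - (-1 - 5)) = 333 - (-589/2 - 1*(-6)) = 333 - (-589/2 + 6) = 333 - 1*(-577/2) = 333 + 577/2 = 1243/2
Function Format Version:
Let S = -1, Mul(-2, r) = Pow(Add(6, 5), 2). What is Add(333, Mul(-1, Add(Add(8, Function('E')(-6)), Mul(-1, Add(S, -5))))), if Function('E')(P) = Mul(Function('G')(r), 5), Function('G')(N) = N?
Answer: Rational(1243, 2) ≈ 621.50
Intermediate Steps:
r = Rational(-121, 2) (r = Mul(Rational(-1, 2), Pow(Add(6, 5), 2)) = Mul(Rational(-1, 2), Pow(11, 2)) = Mul(Rational(-1, 2), 121) = Rational(-121, 2) ≈ -60.500)
Function('E')(P) = Rational(-605, 2) (Function('E')(P) = Mul(Rational(-121, 2), 5) = Rational(-605, 2))
Add(333, Mul(-1, Add(Add(8, Function('E')(-6)), Mul(-1, Add(S, -5))))) = Add(333, Mul(-1, Add(Add(8, Rational(-605, 2)), Mul(-1, Add(-1, -5))))) = Add(333, Mul(-1, Add(Rational(-589, 2), Mul(-1, -6)))) = Add(333, Mul(-1, Add(Rational(-589, 2), 6))) = Add(333, Mul(-1, Rational(-577, 2))) = Add(333, Rational(577, 2)) = Rational(1243, 2)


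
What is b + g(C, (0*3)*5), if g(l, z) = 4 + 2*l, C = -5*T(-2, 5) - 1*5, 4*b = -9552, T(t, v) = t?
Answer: -2374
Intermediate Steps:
b = -2388 (b = (1/4)*(-9552) = -2388)
C = 5 (C = -5*(-2) - 1*5 = 10 - 5 = 5)
b + g(C, (0*3)*5) = -2388 + (4 + 2*5) = -2388 + (4 + 10) = -2388 + 14 = -2374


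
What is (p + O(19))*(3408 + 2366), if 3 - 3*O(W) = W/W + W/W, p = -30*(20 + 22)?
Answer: -21819946/3 ≈ -7.2733e+6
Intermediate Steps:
p = -1260 (p = -30*42 = -1260)
O(W) = 1/3 (O(W) = 1 - (W/W + W/W)/3 = 1 - (1 + 1)/3 = 1 - 1/3*2 = 1 - 2/3 = 1/3)
(p + O(19))*(3408 + 2366) = (-1260 + 1/3)*(3408 + 2366) = -3779/3*5774 = -21819946/3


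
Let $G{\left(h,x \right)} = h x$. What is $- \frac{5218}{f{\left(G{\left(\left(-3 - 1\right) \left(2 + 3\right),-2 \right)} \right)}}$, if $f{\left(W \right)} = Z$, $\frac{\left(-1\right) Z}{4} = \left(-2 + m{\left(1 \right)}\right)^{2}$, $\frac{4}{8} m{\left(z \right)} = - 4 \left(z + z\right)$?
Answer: $\frac{2609}{648} \approx 4.0262$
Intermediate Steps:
$m{\left(z \right)} = - 16 z$ ($m{\left(z \right)} = 2 \left(- 4 \left(z + z\right)\right) = 2 \left(- 4 \cdot 2 z\right) = 2 \left(- 8 z\right) = - 16 z$)
$Z = -1296$ ($Z = - 4 \left(-2 - 16\right)^{2} = - 4 \left(-18\right)^{2} = \left(-4\right) 324 = -1296$)
$f{\left(W \right)} = -1296$
$- \frac{5218}{f{\left(G{\left(\left(-3 - 1\right) \left(2 + 3\right),-2 \right)} \right)}} = - \frac{5218}{-1296} = \left(-5218\right) \left(- \frac{1}{1296}\right) = \frac{2609}{648}$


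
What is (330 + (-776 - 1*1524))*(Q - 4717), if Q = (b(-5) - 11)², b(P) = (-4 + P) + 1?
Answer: 8581320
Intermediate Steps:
b(P) = -3 + P
Q = 361 (Q = ((-3 - 5) - 11)² = (-8 - 11)² = (-19)² = 361)
(330 + (-776 - 1*1524))*(Q - 4717) = (330 + (-776 - 1*1524))*(361 - 4717) = (330 + (-776 - 1524))*(-4356) = (330 - 2300)*(-4356) = -1970*(-4356) = 8581320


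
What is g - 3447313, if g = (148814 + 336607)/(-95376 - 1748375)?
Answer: -6355987276484/1843751 ≈ -3.4473e+6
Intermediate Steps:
g = -485421/1843751 (g = 485421/(-1843751) = 485421*(-1/1843751) = -485421/1843751 ≈ -0.26328)
g - 3447313 = -485421/1843751 - 3447313 = -6355987276484/1843751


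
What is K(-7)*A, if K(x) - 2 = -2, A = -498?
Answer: 0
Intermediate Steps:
K(x) = 0 (K(x) = 2 - 2 = 0)
K(-7)*A = 0*(-498) = 0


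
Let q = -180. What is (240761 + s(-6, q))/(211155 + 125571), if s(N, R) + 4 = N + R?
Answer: 240571/336726 ≈ 0.71444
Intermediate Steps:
s(N, R) = -4 + N + R (s(N, R) = -4 + (N + R) = -4 + N + R)
(240761 + s(-6, q))/(211155 + 125571) = (240761 + (-4 - 6 - 180))/(211155 + 125571) = (240761 - 190)/336726 = 240571*(1/336726) = 240571/336726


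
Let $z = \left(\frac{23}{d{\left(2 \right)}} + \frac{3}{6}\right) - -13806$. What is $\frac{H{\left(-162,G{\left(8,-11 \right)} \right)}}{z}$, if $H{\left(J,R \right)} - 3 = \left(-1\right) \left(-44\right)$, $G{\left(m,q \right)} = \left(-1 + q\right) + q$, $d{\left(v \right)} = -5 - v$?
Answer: $\frac{658}{193245} \approx 0.003405$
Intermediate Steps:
$G{\left(m,q \right)} = -1 + 2 q$
$H{\left(J,R \right)} = 47$ ($H{\left(J,R \right)} = 3 - -44 = 3 + 44 = 47$)
$z = \frac{193245}{14}$ ($z = \left(\frac{23}{-5 - 2} + \frac{3}{6}\right) - -13806 = \left(\frac{23}{-5 - 2} + 3 \cdot \frac{1}{6}\right) + 13806 = \left(\frac{23}{-7} + \frac{1}{2}\right) + 13806 = \left(23 \left(- \frac{1}{7}\right) + \frac{1}{2}\right) + 13806 = \left(- \frac{23}{7} + \frac{1}{2}\right) + 13806 = - \frac{39}{14} + 13806 = \frac{193245}{14} \approx 13803.0$)
$\frac{H{\left(-162,G{\left(8,-11 \right)} \right)}}{z} = \frac{47}{\frac{193245}{14}} = 47 \cdot \frac{14}{193245} = \frac{658}{193245}$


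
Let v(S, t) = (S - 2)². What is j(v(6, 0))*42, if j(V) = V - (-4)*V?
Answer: 3360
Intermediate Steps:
v(S, t) = (-2 + S)²
j(V) = 5*V (j(V) = V + 4*V = 5*V)
j(v(6, 0))*42 = (5*(-2 + 6)²)*42 = (5*4²)*42 = (5*16)*42 = 80*42 = 3360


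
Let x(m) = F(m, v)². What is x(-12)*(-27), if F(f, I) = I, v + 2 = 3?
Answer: -27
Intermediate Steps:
v = 1 (v = -2 + 3 = 1)
x(m) = 1 (x(m) = 1² = 1)
x(-12)*(-27) = 1*(-27) = -27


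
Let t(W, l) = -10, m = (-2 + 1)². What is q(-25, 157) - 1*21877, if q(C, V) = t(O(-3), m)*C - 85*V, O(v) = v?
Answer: -34972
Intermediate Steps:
m = 1 (m = (-1)² = 1)
q(C, V) = -85*V - 10*C (q(C, V) = -10*C - 85*V = -85*V - 10*C)
q(-25, 157) - 1*21877 = (-85*157 - 10*(-25)) - 1*21877 = (-13345 + 250) - 21877 = -13095 - 21877 = -34972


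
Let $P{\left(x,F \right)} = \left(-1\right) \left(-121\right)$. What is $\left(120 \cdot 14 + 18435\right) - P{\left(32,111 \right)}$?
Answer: $19994$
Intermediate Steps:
$P{\left(x,F \right)} = 121$
$\left(120 \cdot 14 + 18435\right) - P{\left(32,111 \right)} = \left(120 \cdot 14 + 18435\right) - 121 = \left(1680 + 18435\right) - 121 = 20115 - 121 = 19994$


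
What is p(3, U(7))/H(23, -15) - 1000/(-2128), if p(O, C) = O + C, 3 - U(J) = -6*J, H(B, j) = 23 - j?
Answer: 461/266 ≈ 1.7331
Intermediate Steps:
U(J) = 3 + 6*J (U(J) = 3 - (-6)*J = 3 + 6*J)
p(O, C) = C + O
p(3, U(7))/H(23, -15) - 1000/(-2128) = ((3 + 6*7) + 3)/(23 - 1*(-15)) - 1000/(-2128) = ((3 + 42) + 3)/(23 + 15) - 1000*(-1/2128) = (45 + 3)/38 + 125/266 = 48*(1/38) + 125/266 = 24/19 + 125/266 = 461/266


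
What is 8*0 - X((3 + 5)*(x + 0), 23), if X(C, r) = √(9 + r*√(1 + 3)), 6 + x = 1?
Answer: -√55 ≈ -7.4162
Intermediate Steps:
x = -5 (x = -6 + 1 = -5)
X(C, r) = √(9 + 2*r) (X(C, r) = √(9 + r*√4) = √(9 + r*2) = √(9 + 2*r))
8*0 - X((3 + 5)*(x + 0), 23) = 8*0 - √(9 + 2*23) = 0 - √(9 + 46) = 0 - √55 = -√55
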